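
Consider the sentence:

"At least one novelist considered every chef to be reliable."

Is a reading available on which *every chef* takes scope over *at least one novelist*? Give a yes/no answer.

Yes

ECM infinitives lack a CP barrier, so *every chef* can QR over the matrix subject *at least one novelist*.
No island intervenes, so both surface and inverse scope are derivable.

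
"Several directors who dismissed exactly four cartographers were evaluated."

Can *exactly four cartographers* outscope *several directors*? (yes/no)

*exactly four cartographers* occurs within the relative clause *who dismissed exactly four cartographers*.
Quantifiers inside a relative clause are trapped there; the RC boundary blocks QR.
So the wide-scope reading for *exactly four cartographers* is blocked.

No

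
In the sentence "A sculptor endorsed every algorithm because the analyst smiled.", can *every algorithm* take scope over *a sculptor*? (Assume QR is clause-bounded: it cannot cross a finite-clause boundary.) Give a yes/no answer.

Yes

The adjunct clause does not contain *every algorithm*, which is the matrix object.
QR within a single clause is free, so the lower quantifier may take scope over the higher one.
Both orderings are possible: *a sculptor* > *every algorithm* and *every algorithm* > *a sculptor*.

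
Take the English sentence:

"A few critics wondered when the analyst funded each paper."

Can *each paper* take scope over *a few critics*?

*each paper* is embedded in the embedded question *when the analyst funded each paper*.
The wh-island constraint blocks QR out of an embedded interrogative.
There is no licit LF on which *each paper* c-commands *a few critics*.

No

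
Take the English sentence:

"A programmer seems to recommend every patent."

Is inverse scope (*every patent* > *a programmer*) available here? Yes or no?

The matrix predicate is a raising verb, whose infinitival complement is not a scope island — *every patent* can QR into the matrix clause.
Nothing blocks QR of the lower DP to a position above the higher one, so inverse scope is available.
So *every patent* > *a programmer* is among the available readings.

Yes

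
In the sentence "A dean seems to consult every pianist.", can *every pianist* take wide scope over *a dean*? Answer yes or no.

Raising constructions are monoclausal for scope purposes; *every pianist* is not separated from *a dean* by any island.
Ordinary QR to a clause-peripheral position gives the wide-scope LF for the lower DP.

Yes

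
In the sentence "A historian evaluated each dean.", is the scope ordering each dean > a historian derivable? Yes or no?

Yes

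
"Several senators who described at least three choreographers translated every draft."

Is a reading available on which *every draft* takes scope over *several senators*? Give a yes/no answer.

Yes

*every draft* sits in the matrix clause, not in the relative clause on *several senators*.
With no island boundary between them, the object can take inverse scope over the subject via ordinary QR within the clause.
Both orderings are possible: *several senators* > *every draft* and *every draft* > *several senators*.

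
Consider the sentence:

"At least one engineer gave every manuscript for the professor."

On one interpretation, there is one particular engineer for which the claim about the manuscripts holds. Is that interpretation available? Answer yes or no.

The paraphrase describes the scope ordering *at least one engineer* > *every manuscript*.
That is the surface-scope ordering, which is always one of the available readings — island constraints only ever restrict inverse scope.

Yes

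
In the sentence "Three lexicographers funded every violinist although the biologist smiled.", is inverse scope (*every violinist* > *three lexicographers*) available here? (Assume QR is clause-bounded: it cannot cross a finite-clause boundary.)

Yes

Neither queried DP is inside the adjunct, so the adjunct-island constraint does not apply.
Clause-internal QR can adjoin the lower DP above the subject, yielding the inverse reading.
The sentence is scopally ambiguous between *three lexicographers* > *every violinist* and *every violinist* > *three lexicographers*.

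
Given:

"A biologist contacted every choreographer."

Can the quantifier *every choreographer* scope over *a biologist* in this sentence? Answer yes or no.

Yes

Both DPs are arguments of the same predicate; there is no clause or island boundary between them.
Ordinary QR to a clause-peripheral position gives the wide-scope LF for the lower DP.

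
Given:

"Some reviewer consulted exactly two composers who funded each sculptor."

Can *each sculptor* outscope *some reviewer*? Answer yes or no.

*each sculptor* occurs within the relative clause *who funded each sculptor* modifying *exactly two composers*.
The relative clause forms an island for QR, so the quantifier is confined to the head noun's restrictor.
*each sculptor* is confined to the island and cannot take scope over *some reviewer*.

No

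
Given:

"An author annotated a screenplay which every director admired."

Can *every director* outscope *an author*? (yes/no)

No

The target quantifier *every director* is part of the relative clause *which every director admired* modifying *a screenplay*.
Relative clauses block scope extraction: QR cannot target a position outside the modified NP.
*every director* > *an author* would require crossing that boundary, which is illicit.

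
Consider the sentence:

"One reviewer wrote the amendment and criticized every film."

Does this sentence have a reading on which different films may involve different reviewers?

No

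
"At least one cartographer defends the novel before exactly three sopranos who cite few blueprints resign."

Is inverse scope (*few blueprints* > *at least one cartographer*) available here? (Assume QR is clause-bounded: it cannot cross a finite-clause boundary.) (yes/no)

No

Structurally, *few blueprints* is inside the relative clause *who cite few blueprints*, which is itself inside the adjunct *before exactly three sopranos who cite few blueprints resign*.
Even if one barrier were somehow void, the other would still block QR.
So the wide-scope reading for *few blueprints* is blocked.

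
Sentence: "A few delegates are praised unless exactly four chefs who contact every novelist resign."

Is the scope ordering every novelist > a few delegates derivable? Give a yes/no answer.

No

Structurally, *every novelist* is inside the relative clause *who contact every novelist*, which is itself inside the adjunct *unless exactly four chefs who contact every novelist resign*.
The quantifier would have to escape first the RC and then the adjunct — two independent island violations.
So *every novelist* cannot raise high enough to outscope *a few delegates*; only the surface ordering *a few delegates* > *every novelist* is available.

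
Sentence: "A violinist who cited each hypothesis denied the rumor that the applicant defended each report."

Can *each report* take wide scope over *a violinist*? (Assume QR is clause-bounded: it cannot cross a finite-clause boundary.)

The DP *each report* is contained in the complex NP *the rumor that the applicant defended each report*.
The complex NP is opaque for QR — the quantifier is frozen inside the noun's complement.
So the wide-scope reading for *each report* is blocked.
(Only the surface reading survives: one fixed violinist with respect to all the relevant reports.)

No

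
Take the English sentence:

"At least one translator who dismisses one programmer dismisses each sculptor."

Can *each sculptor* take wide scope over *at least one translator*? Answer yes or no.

The RC *who dismisses one programmer* is an island, but *each sculptor* is not inside it — it is the matrix object, a clausemate of *at least one translator*.
Clause-internal QR can adjoin the lower DP above the subject, yielding the inverse reading.
The sentence is scopally ambiguous between *at least one translator* > *each sculptor* and *each sculptor* > *at least one translator*.

Yes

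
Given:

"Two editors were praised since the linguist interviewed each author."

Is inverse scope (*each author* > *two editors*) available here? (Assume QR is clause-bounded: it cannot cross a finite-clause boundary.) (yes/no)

No

*each author* sits inside the adjunct clause *since the linguist interviewed each author*.
Scope out of an adjunct clause is unavailable: QR respects the adjunct-island constraint.
There is no licit LF on which *each author* c-commands *two editors*.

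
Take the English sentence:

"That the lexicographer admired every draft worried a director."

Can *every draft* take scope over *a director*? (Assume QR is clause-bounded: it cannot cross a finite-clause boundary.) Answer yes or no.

No

The DP *every draft* is contained in the sentential subject *that the lexicographer admired every draft*.
The Sentential Subject Constraint rules out raising the quantifier out of the that-clause subject.
*every draft* is confined to the island and cannot take scope over *a director*.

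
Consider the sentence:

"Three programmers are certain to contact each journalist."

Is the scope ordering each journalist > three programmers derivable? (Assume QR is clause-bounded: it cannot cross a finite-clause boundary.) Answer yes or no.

*each journalist* is inside a raising infinitive, which is transparent to QR (no CP barrier), so it behaves as a matrix argument.
With no island boundary between them, the object can take inverse scope over the subject via ordinary QR within the clause.

Yes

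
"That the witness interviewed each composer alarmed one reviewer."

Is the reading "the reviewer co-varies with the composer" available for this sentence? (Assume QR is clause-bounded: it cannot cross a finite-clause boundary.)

That reading corresponds to *each composer* > *one reviewer*.
Structurally, *each composer* is inside the sentential subject *that the witness interviewed each composer*.
The subject-island constraint blocks QR out of a clausal subject.
There is no licit LF on which *each composer* c-commands *one reviewer*.

No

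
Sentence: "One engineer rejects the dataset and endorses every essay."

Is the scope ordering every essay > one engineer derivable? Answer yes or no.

No

*every essay* occurs within one conjunct of the coordinate structure (*endorses every essay*).
Coordinate structures are islands for non-across-the-board movement, QR included.
There is no licit LF on which *every essay* c-commands *one engineer*.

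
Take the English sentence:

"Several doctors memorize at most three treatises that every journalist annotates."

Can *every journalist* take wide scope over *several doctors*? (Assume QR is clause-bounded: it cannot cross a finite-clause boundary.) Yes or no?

The target quantifier *every journalist* is part of the relative clause *that every journalist annotates* modifying *at most three treatises*.
Quantifiers inside a relative clause are trapped there; the RC boundary blocks QR.
So *every journalist* cannot raise to a position above *several doctors*.

No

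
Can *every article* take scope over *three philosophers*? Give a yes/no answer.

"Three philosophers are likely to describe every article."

Raising constructions are monoclausal for scope purposes; *every article* is not separated from *three philosophers* by any island.
Nothing blocks QR of the lower DP to a position above the higher one, so inverse scope is available.
Both orderings are possible: *three philosophers* > *every article* and *every article* > *three philosophers*.

Yes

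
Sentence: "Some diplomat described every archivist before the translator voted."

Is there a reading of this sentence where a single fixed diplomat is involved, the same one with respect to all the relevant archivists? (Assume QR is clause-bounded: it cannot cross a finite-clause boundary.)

The paraphrase describes the scope ordering *some diplomat* > *every archivist*.
Nothing needs to raise for *some diplomat* > *every archivist*, so no island constraint is at stake.

Yes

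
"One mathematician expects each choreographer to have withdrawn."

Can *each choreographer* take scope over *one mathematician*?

The ECM infinitive is scope-transparent — *each choreographer* is free to raise above *one mathematician*.
No island intervenes, so both surface and inverse scope are derivable.
The sentence is scopally ambiguous between *one mathematician* > *each choreographer* and *each choreographer* > *one mathematician*.

Yes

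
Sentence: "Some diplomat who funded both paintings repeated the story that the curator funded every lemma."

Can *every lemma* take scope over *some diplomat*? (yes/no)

No

*every lemma* sits inside the complex NP *the story that the curator funded every lemma*.
A that-clause complement to a noun is an island; QR cannot cross the NP boundary.
So *every lemma* cannot raise high enough to outscope *some diplomat*; only the surface ordering *some diplomat* > *every lemma* is available.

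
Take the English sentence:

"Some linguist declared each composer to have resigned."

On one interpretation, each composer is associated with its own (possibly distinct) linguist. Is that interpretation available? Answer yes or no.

This is the *each composer* > *some linguist* reading.
*each composer* is the subject of an ECM infinitive — the infinitival complement of an ECM verb is not a scope island, so *each composer* can raise into the matrix clause.
Nothing blocks QR of the lower DP to a position above the higher one, so inverse scope is available.

Yes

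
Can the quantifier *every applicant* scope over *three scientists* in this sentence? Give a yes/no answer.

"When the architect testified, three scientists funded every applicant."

Yes

*every applicant* is a matrix argument; the adjunct is an island but the target quantifier is outside it.
Ordinary QR to a clause-peripheral position gives the wide-scope LF for the lower DP.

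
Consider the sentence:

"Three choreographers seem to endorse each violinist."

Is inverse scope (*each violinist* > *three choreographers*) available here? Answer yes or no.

*each violinist* is inside a raising infinitive, which is transparent to QR (no CP barrier), so it behaves as a matrix argument.
Nothing blocks QR of the lower DP to a position above the higher one, so inverse scope is available.

Yes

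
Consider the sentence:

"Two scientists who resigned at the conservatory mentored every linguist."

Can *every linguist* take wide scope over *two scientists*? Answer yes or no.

Yes

*every linguist* sits in the matrix clause, not in the relative clause on *two scientists*.
No island intervenes, so both surface and inverse scope are derivable.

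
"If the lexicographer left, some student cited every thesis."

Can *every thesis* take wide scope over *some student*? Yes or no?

Although there is an adjunct clause, *every thesis* is in the main clause, not inside the adjunct.
QR within a single clause is free, so the lower quantifier may take scope over the higher one.

Yes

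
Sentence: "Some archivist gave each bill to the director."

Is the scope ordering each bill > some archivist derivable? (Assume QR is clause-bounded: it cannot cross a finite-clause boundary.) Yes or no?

Yes

*each bill* and *some archivist* are in the same minimal clause.
QR within a single clause is free, so the lower quantifier may take scope over the higher one.
So *each bill* > *some archivist* is among the available readings.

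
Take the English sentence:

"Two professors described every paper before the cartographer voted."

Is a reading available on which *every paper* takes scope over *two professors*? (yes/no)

Yes

*every paper* is a matrix argument; the adjunct is an island but the target quantifier is outside it.
Clause-internal QR can adjoin the lower DP above the subject, yielding the inverse reading.
So *every paper* > *two professors* is among the available readings.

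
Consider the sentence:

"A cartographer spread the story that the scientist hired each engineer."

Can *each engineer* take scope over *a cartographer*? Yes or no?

No

The target quantifier *each engineer* is part of the complex NP *the story that the scientist hired each engineer*.
The complex NP is opaque for QR — the quantifier is frozen inside the noun's complement.
So the wide-scope reading for *each engineer* is blocked.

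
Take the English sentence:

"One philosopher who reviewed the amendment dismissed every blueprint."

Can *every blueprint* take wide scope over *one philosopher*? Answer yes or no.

*every blueprint* sits in the matrix clause, not in the relative clause on *one philosopher*.
Nothing blocks QR of the lower DP to a position above the higher one, so inverse scope is available.
The sentence is scopally ambiguous between *one philosopher* > *every blueprint* and *every blueprint* > *one philosopher*.

Yes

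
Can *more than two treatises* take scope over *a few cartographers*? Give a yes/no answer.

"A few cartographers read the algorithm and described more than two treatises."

The DP *more than two treatises* is contained in one conjunct of the coordinate structure (*described more than two treatises*).
A quantifier cannot raise out of one conjunct of a coordination across the whole coordinate structure — the CSC applies to QR.
So *more than two treatises* cannot raise high enough to outscope *a few cartographers*; only the surface ordering *a few cartographers* > *more than two treatises* is available.

No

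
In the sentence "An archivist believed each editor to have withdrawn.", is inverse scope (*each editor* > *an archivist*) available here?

This is an ECM construction: *each editor* is the infinitival subject, Case-marked by the matrix verb, and the infinitive is transparent for QR.
Clause-internal QR can adjoin the lower DP above the subject, yielding the inverse reading.
So *each editor* > *an archivist* is among the available readings.

Yes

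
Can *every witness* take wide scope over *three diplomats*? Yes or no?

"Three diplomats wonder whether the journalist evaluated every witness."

No

*every witness* sits inside the embedded question *whether the journalist evaluated every witness*.
QR across an interrogative CP boundary is ruled out as a wh-island violation.
There is no licit LF on which *every witness* c-commands *three diplomats*.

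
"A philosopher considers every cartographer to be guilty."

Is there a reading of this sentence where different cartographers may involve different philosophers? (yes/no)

Yes

The described interpretation is the *every cartographer* > *a philosopher* scoping.
ECM infinitives lack a CP barrier, so *every cartographer* can QR over the matrix subject *a philosopher*.
Clause-internal QR can adjoin the lower DP above the subject, yielding the inverse reading.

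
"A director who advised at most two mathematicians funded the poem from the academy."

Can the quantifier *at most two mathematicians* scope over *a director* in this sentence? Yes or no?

*at most two mathematicians* sits inside the relative clause *who advised at most two mathematicians*.
Relative clauses are scope islands: a quantifier cannot QR out of a relative clause to take scope in the matrix clause.
So *at most two mathematicians* cannot raise to a position above *a director*.

No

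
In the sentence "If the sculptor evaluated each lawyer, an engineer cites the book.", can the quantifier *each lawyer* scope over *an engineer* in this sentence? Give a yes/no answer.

*each lawyer* is embedded in the adjunct clause *if the sculptor evaluated each lawyer*.
Since the clause is an adjunct (not a complement), the Adjunct Condition blocks QR across its edge.
The ordering *each lawyer* > *an engineer* is therefore underivable.

No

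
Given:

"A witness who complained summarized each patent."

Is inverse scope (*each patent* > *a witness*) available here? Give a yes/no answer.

Yes

*each patent* is a matrix argument; only *a witness* is modified by the relative clause *who complained*, so the RC island is irrelevant to the target quantifier.
Clause-internal QR can adjoin the lower DP above the subject, yielding the inverse reading.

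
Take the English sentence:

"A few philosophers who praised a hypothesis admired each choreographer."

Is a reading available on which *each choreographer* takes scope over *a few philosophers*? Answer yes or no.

Although the sentence contains a relative clause (*who praised a hypothesis*), *each choreographer* is outside it, in the matrix VP.
Since no island is crossed, the inverse ordering is licensed alongside surface scope.

Yes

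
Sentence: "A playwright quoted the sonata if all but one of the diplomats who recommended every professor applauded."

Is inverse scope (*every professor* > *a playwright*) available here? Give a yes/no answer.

No

*every professor* is embedded in the relative clause *who recommended every professor*, which is itself inside the adjunct *if all but one of the diplomats who recommended every professor applauded*.
The quantifier would have to escape first the RC and then the adjunct — two independent island violations.
*every professor* is confined to the island and cannot take scope over *a playwright*.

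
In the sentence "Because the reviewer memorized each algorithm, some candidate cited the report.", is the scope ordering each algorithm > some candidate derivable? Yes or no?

No

*each algorithm* occurs within the adjunct clause *because the reviewer memorized each algorithm*.
Since the clause is an adjunct (not a complement), the Adjunct Condition blocks QR across its edge.
There is no licit LF on which *each algorithm* c-commands *some candidate*.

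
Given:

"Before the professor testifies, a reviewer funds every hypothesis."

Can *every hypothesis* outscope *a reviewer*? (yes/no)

Yes

*every hypothesis* is a matrix argument; the adjunct is an island but the target quantifier is outside it.
QR within a single clause is free, so the lower quantifier may take scope over the higher one.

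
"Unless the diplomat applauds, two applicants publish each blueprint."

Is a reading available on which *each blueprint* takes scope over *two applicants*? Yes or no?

Yes

Neither queried DP is inside the adjunct, so the adjunct-island constraint does not apply.
Since no island is crossed, the inverse ordering is licensed alongside surface scope.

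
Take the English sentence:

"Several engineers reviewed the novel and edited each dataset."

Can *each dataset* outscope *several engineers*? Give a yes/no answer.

No

*each dataset* is embedded in one conjunct of the coordinate structure (*edited each dataset*).
Asymmetric QR out of one conjunct violates the Coordinate Structure Constraint.
Hence only narrow scope for *each dataset* (under *several engineers*) survives.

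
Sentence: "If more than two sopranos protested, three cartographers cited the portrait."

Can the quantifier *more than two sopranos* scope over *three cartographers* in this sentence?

No

*more than two sopranos* is embedded in the adjunct clause *if more than two sopranos protested*.
Adjuncts are opaque for quantifier raising; a quantifier in an adjunct stays inside it.
So the wide-scope reading for *more than two sopranos* is blocked.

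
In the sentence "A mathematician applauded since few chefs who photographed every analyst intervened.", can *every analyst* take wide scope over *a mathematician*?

*every analyst* occurs within the relative clause *who photographed every analyst*, which is itself inside the adjunct *since few chefs who photographed every analyst intervened*.
Both the relative clause and the enclosing adjunct are scope islands; QR cannot cross either.
So *every analyst* cannot raise high enough to outscope *a mathematician*; only the surface ordering *a mathematician* > *every analyst* is available.

No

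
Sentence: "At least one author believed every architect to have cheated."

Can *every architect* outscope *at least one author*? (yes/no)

Yes

*every architect* is an ECM subject; ECM complements are not islands, and the embedded quantifier may take matrix scope.
With no island boundary between them, the object can take inverse scope over the subject via ordinary QR within the clause.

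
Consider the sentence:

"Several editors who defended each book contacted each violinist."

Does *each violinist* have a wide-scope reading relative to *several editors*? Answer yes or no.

Yes

Although the sentence contains a relative clause (*who defended each book*), *each violinist* is outside it, in the matrix VP.
Since no island is crossed, the inverse ordering is licensed alongside surface scope.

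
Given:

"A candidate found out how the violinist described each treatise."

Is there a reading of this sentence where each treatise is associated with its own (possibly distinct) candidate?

The described interpretation is the *each treatise* > *a candidate* scoping.
*each treatise* occurs within the embedded question *how the violinist described each treatise*.
QR across an interrogative CP boundary is ruled out as a wh-island violation.
There is no licit LF on which *each treatise* c-commands *a candidate*.

No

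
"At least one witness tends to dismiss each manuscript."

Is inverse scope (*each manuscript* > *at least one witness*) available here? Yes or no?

The matrix predicate is a raising verb, whose infinitival complement is not a scope island — *each manuscript* can QR into the matrix clause.
Clause-internal QR can adjoin the lower DP above the subject, yielding the inverse reading.

Yes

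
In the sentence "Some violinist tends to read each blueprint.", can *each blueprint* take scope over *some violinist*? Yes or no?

*each blueprint* is the object of the infinitival complement of a raising predicate; raising infinitives are transparent for QR, so the two DPs are in effect clausemates.
With no island boundary between them, the object can take inverse scope over the subject via ordinary QR within the clause.

Yes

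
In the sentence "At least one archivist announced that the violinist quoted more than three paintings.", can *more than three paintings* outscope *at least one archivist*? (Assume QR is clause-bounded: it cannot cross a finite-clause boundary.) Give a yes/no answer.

No

*more than three paintings* occurs within the finite complement clause *that the violinist quoted more than three paintings*.
With QR restricted to its own tensed clause, the embedded quantifier cannot reach a matrix scope position.
Hence only narrow scope for *more than three paintings* (under *at least one archivist*) survives.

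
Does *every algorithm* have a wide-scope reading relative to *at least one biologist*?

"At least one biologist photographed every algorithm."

Yes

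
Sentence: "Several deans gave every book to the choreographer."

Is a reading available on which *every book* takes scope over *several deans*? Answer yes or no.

Yes

*every book* is the matrix object and *several deans* the matrix subject; the two are clausemates.
QR within a single clause is free, so the lower quantifier may take scope over the higher one.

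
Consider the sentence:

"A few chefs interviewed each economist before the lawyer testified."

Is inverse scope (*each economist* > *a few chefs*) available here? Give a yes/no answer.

Yes

Although there is an adjunct clause, *each economist* is in the main clause, not inside the adjunct.
Ordinary QR to a clause-peripheral position gives the wide-scope LF for the lower DP.
So *each economist* > *a few chefs* is among the available readings.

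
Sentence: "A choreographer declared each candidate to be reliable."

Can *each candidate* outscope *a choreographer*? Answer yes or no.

*each candidate* is the subject of an ECM infinitive — the infinitival complement of an ECM verb is not a scope island, so *each candidate* can raise into the matrix clause.
No island intervenes, so both surface and inverse scope are derivable.
The sentence is scopally ambiguous between *a choreographer* > *each candidate* and *each candidate* > *a choreographer*.

Yes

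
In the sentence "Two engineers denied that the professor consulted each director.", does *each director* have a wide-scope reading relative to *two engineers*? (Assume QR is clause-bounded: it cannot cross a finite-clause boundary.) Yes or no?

No

Structurally, *each director* is inside the finite complement clause *that the professor consulted each director*.
QR is clause-bounded, so the finite complement is a scope island for the embedded quantifier.
*each director* > *two engineers* would require crossing that boundary, which is illicit.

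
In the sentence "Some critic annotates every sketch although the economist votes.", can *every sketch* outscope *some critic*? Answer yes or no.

Yes

The adjunct clause does not contain *every sketch*, which is the matrix object.
Ordinary QR to a clause-peripheral position gives the wide-scope LF for the lower DP.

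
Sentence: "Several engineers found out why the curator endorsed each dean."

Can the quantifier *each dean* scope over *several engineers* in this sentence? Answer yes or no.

The DP *each dean* is contained in the embedded question *why the curator endorsed each dean*.
Embedded questions are wh-islands: a quantifier inside an indirect question cannot QR into the matrix clause.
Hence only narrow scope for *each dean* (under *several engineers*) survives.

No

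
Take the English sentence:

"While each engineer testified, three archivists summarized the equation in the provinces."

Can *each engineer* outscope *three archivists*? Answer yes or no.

The target quantifier *each engineer* is part of the adjunct clause *while each engineer testified*.
Adjunct clauses are scope islands: a quantifier inside an adjunct cannot raise into the matrix clause.
The ordering *each engineer* > *three archivists* is therefore underivable.

No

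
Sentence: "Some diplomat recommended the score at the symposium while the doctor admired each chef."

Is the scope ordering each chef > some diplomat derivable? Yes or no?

Structurally, *each chef* is inside the adjunct clause *while the doctor admired each chef*.
Adjunct clauses are scope islands: a quantifier inside an adjunct cannot raise into the matrix clause.
*each chef* > *some diplomat* would require crossing that boundary, which is illicit.

No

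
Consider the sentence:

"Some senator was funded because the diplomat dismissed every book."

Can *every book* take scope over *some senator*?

The target quantifier *every book* is part of the adjunct clause *because the diplomat dismissed every book*.
Adjunct clauses are scope islands: a quantifier inside an adjunct cannot raise into the matrix clause.
So *every book* cannot raise high enough to outscope *some senator*; only the surface ordering *some senator* > *every book* is available.
(Only the surface reading survives: one fixed senator with respect to all the relevant books.)

No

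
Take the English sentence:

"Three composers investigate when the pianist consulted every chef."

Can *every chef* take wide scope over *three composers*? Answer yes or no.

No

*every chef* sits inside the embedded question *when the pianist consulted every chef*.
Embedded wh-clauses are opaque for QR, so the quantifier stays inside the question.
So *every chef* cannot raise to a position above *three composers*.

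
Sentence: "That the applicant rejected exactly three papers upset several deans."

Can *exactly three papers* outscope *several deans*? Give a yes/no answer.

No

Structurally, *exactly three papers* is inside the sentential subject *that the applicant rejected exactly three papers*.
The subject-island constraint blocks QR out of a clausal subject.
So the wide-scope reading for *exactly three papers* is blocked.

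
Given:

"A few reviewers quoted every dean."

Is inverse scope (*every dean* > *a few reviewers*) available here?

Yes

*every dean* and *a few reviewers* are in the same minimal clause.
Ordinary QR to a clause-peripheral position gives the wide-scope LF for the lower DP.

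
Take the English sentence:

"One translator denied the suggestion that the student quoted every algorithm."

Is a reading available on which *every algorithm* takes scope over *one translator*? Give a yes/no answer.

The DP *every algorithm* is contained in the complex NP *the suggestion that the student quoted every algorithm*.
Since the clause is the complement of a nominal head, the CNPC blocks scope extraction.
*every algorithm* is confined to the island and cannot take scope over *one translator*.
(Only the surface reading survives: one fixed translator with respect to all the relevant algorithms.)

No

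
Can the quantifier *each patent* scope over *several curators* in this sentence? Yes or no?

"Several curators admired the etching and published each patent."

The DP *each patent* is contained in one conjunct of the coordinate structure (*published each patent*).
Asymmetric QR out of one conjunct violates the Coordinate Structure Constraint.
So *each patent* cannot raise to a position above *several curators*.

No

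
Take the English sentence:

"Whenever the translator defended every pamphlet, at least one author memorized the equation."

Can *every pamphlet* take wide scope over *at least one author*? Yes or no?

No

*every pamphlet* occurs within the adjunct clause *whenever the translator defended every pamphlet*.
Adverbial clauses are not L-marked, so they are barriers for QR — the quantifier cannot escape the adjunct.
The ordering *every pamphlet* > *at least one author* is therefore underivable.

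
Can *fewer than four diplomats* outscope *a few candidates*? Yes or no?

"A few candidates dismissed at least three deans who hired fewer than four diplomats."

No

The DP *fewer than four diplomats* is contained in the relative clause *who hired fewer than four diplomats* modifying *at least three deans*.
A relative clause is a scope island — quantifier raising cannot cross its boundary.
So *fewer than four diplomats* cannot raise to a position above *a few candidates*.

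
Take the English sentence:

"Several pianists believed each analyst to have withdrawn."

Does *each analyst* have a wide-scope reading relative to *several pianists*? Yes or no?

Yes

*each analyst* is the subject of an ECM infinitive — the infinitival complement of an ECM verb is not a scope island, so *each analyst* can raise into the matrix clause.
Nothing blocks QR of the lower DP to a position above the higher one, so inverse scope is available.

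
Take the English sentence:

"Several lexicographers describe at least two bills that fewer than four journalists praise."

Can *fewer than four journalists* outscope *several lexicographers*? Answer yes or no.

No

Structurally, *fewer than four journalists* is inside the relative clause *that fewer than four journalists praise* modifying *at least two bills*.
QR out of a relative clause is ruled out by the relative-clause island constraint.
*fewer than four journalists* is confined to the island and cannot take scope over *several lexicographers*.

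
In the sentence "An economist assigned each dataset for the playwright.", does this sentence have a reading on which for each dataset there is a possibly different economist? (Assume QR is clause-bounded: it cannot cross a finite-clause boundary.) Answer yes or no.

This is the *each dataset* > *an economist* reading.
*each dataset* is the matrix object and *an economist* the matrix subject; the two are clausemates.
Clause-internal QR can adjoin the lower DP above the subject, yielding the inverse reading.

Yes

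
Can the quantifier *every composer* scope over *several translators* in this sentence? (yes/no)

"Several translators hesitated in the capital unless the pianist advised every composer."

No

The DP *every composer* is contained in the adjunct clause *unless the pianist advised every composer*.
Scope out of an adjunct clause is unavailable: QR respects the adjunct-island constraint.
The inverse ordering *every composer* > *several translators* is therefore underivable.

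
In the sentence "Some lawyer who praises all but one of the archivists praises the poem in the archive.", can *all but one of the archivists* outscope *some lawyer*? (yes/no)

No

*all but one of the archivists* is embedded in the relative clause *who praises all but one of the archivists*.
A relative clause is a scope island — quantifier raising cannot cross its boundary.
*all but one of the archivists* > *some lawyer* would require crossing that boundary, which is illicit.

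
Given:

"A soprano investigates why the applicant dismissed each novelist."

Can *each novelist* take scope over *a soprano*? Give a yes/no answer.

No

*each novelist* occurs within the embedded question *why the applicant dismissed each novelist*.
QR across an interrogative CP boundary is ruled out as a wh-island violation.
So *each novelist* cannot raise to a position above *a soprano*.
(Only the surface reading survives: one fixed soprano with respect to all the relevant novelists.)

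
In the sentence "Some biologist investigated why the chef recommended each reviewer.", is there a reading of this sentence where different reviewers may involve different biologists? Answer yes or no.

No

That reading corresponds to *each reviewer* > *some biologist*.
*each reviewer* sits inside the embedded question *why the chef recommended each reviewer*.
Embedded wh-clauses are opaque for QR, so the quantifier stays inside the question.
Hence only narrow scope for *each reviewer* (under *some biologist*) survives.
(Only the surface reading survives: one fixed biologist with respect to all the relevant reviewers.)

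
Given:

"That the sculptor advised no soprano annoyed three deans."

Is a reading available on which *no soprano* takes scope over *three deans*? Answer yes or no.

No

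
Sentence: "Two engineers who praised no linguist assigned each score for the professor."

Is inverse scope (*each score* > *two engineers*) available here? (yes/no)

The relative clause *who praised no linguist* modifies *two engineers*, but *each score* is not inside that relative clause — it is an argument of the matrix verb.
QR within a single clause is free, so the lower quantifier may take scope over the higher one.
The sentence is scopally ambiguous between *two engineers* > *each score* and *each score* > *two engineers*.

Yes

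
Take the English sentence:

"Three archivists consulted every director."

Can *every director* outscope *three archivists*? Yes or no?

Yes

*every director* and *three archivists* are in the same minimal clause.
With no island boundary between them, the object can take inverse scope over the subject via ordinary QR within the clause.
The sentence is scopally ambiguous between *three archivists* > *every director* and *every director* > *three archivists*.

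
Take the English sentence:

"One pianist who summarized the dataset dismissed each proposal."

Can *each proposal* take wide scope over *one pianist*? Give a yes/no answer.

*each proposal* sits in the matrix clause, not in the relative clause on *one pianist*.
QR within a single clause is free, so the lower quantifier may take scope over the higher one.

Yes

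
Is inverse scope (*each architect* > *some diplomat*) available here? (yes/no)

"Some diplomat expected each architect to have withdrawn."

This is an ECM construction: *each architect* is the infinitival subject, Case-marked by the matrix verb, and the infinitive is transparent for QR.
Clause-internal QR can adjoin the lower DP above the subject, yielding the inverse reading.
The sentence is scopally ambiguous between *some diplomat* > *each architect* and *each architect* > *some diplomat*.

Yes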